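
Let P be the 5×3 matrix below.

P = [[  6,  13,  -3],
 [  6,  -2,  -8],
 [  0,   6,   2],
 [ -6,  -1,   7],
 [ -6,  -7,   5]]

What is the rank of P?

Row reduce to echelon form.
R2 ← R2 − R1: [0, -15, -5]
R4 ← R4 + R1: [0, 12, 4]
R5 ← R5 + R1: [0, 6, 2]
R3 ← R3 + (2/5)·R2: [0, 0, 0]
R4 ← R4 + (4/5)·R2: [0, 0, 0]
R5 ← R5 + (2/5)·R2: [0, 0, 0]
Echelon form has 2 nonzero rows, so rank(P) = 2.

2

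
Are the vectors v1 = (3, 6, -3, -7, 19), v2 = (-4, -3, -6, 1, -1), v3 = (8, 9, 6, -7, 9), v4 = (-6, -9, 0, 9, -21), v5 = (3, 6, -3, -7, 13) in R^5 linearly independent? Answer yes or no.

no

Form the matrix with these vectors as rows and row reduce.
R2 ← R2 + (4/3)·R1: [0, 5, -10, -25/3, 73/3]
R3 ← R3 − (8/3)·R1: [0, -7, 14, 35/3, -125/3]
R4 ← R4 + (2)·R1: [0, 3, -6, -5, 17]
R5 ← R5 − R1: [0, 0, 0, 0, -6]
R3 ← R3 + (7/5)·R2: [0, 0, 0, 0, -38/5]
R4 ← R4 − (3/5)·R2: [0, 0, 0, 0, 12/5]
R4 ← R4 + (6/19)·R3: [0, 0, 0, 0, 0]
R5 ← R5 − (15/19)·R3: [0, 0, 0, 0, 0]
3 nonzero rows, so the 5 vectors span a space of dimension 3.
Since 3 < 5, the vectors are linearly dependent.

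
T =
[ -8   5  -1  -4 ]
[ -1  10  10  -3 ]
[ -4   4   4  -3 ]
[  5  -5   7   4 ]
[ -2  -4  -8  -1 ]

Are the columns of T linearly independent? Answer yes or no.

yes

Row reduce T to echelon form.
R2 ← R2 − (1/8)·R1: [0, 75/8, 81/8, -5/2]
R3 ← R3 − (1/2)·R1: [0, 3/2, 9/2, -1]
R4 ← R4 + (5/8)·R1: [0, -15/8, 51/8, 3/2]
R5 ← R5 − (1/4)·R1: [0, -21/4, -31/4, 0]
R3 ← R3 − (4/25)·R2: [0, 0, 72/25, -3/5]
R4 ← R4 + (1/5)·R2: [0, 0, 42/5, 1]
R5 ← R5 + (14/25)·R2: [0, 0, -52/25, -7/5]
R4 ← R4 − (35/12)·R3: [0, 0, 0, 11/4]
R5 ← R5 + (13/18)·R3: [0, 0, 0, -11/6]
R5 ← R5 + (2/3)·R4: [0, 0, 0, 0]
4 pivots among 4 columns.
Every column is a pivot column, so the columns are linearly independent.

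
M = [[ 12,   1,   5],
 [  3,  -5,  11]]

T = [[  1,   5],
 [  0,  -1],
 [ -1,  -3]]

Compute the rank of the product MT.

First compute MT:
[[  7,  44],
 [ -8, -13]]
Now row reduce the product.
R2 ← R2 + (8/7)·R1: [0, 261/7]
2 nonzero rows, so rank(MT) = 2.

2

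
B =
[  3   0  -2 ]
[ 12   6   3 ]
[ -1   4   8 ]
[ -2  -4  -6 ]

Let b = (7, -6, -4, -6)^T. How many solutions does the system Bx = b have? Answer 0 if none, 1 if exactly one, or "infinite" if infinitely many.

0

Row reduce the augmented matrix [B | b].
R2 ← R2 − (4)·R1: [0, 6, 11, -34]
R3 ← R3 + (1/3)·R1: [0, 4, 22/3, -5/3]
R4 ← R4 + (2/3)·R1: [0, -4, -22/3, -4/3]
R3 ← R3 − (2/3)·R2: [0, 0, 0, 21]
R4 ← R4 + (2/3)·R2: [0, 0, 0, -24]
R4 ← R4 + (8/7)·R3: [0, 0, 0, 0]
The echelon form has 3 nonzero rows; the last pivot sits in the augmented column, so rank(B) = 2 but rank([B|b]) = 3.
Since the ranks differ, the system is inconsistent.
It has no solutions.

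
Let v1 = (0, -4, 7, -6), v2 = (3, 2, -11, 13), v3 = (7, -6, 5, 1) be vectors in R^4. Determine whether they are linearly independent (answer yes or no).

Form the matrix with these vectors as rows and row reduce.
Swap R1 ↔ R2
R3 ← R3 − (7/3)·R1: [0, -32/3, 92/3, -88/3]
R3 ← R3 − (8/3)·R2: [0, 0, 12, -40/3]
3 nonzero rows, so the 3 vectors span a space of dimension 3.
Since 3 = 3, the vectors are linearly independent.

yes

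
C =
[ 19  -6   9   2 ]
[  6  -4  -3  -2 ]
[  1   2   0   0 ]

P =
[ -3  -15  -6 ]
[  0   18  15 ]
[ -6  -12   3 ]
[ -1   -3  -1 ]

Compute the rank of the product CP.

First compute CP:
[[-113, -507, -179],
 [  2, -120, -103],
 [ -3,  21,  24]]
Now row reduce the product.
R2 ← R2 + (2/113)·R1: [0, -14574/113, -11997/113]
R3 ← R3 − (3/113)·R1: [0, 3894/113, 3249/113]
R3 ← R3 + (649/2429)·R2: [0, 0, 936/2429]
3 nonzero rows, so rank(CP) = 3.

3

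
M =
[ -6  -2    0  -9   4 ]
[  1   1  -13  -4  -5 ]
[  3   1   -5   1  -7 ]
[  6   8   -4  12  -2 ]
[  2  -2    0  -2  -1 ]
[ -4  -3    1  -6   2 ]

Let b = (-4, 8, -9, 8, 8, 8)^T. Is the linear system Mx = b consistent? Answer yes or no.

no

Row reduce the augmented matrix [M | b].
R2 ← R2 + (1/6)·R1: [0, 2/3, -13, -11/2, -13/3, 22/3]
R3 ← R3 + (1/2)·R1: [0, 0, -5, -7/2, -5, -11]
R4 ← R4 + R1: [0, 6, -4, 3, 2, 4]
R5 ← R5 + (1/3)·R1: [0, -8/3, 0, -5, 1/3, 20/3]
R6 ← R6 − (2/3)·R1: [0, -5/3, 1, 0, -2/3, 32/3]
R4 ← R4 − (9)·R2: [0, 0, 113, 105/2, 41, -62]
R5 ← R5 + (4)·R2: [0, 0, -52, -27, -17, 36]
R6 ← R6 + (5/2)·R2: [0, 0, -63/2, -55/4, -23/2, 29]
R4 ← R4 + (113/5)·R3: [0, 0, 0, -133/5, -72, -1553/5]
R5 ← R5 − (52/5)·R3: [0, 0, 0, 47/5, 35, 752/5]
R6 ← R6 − (63/10)·R3: [0, 0, 0, 83/10, 20, 983/10]
R5 ← R5 + (47/133)·R4: [0, 0, 0, 0, 1271/133, 5405/133]
R6 ← R6 + (83/266)·R4: [0, 0, 0, 0, -328/133, 184/133]
R6 ← R6 + (8/31)·R5: [0, 0, 0, 0, 0, 368/31]
The echelon form has 6 nonzero rows; the last pivot sits in the augmented column, so rank(M) = 5 but rank([M|b]) = 6.
Since the ranks differ, the system is inconsistent.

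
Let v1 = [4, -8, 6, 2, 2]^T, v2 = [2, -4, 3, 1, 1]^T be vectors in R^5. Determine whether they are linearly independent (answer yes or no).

Form the matrix with these vectors as rows and row reduce.
R2 ← R2 − (1/2)·R1: [0, 0, 0, 0, 0]
1 nonzero row, so the 2 vectors span a space of dimension 1.
Since 1 < 2, the vectors are linearly dependent.

no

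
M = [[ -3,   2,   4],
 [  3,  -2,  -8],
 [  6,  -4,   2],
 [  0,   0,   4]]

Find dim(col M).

2

Row reduce to echelon form.
R2 ← R2 + R1: [0, 0, -4]
R3 ← R3 + (2)·R1: [0, 0, 10]
R3 ← R3 + (5/2)·R2: [0, 0, 0]
R4 ← R4 + R2: [0, 0, 0]
Echelon form has 2 nonzero rows, so rank(M) = 2.
The column space has dimension equal to the rank: 2.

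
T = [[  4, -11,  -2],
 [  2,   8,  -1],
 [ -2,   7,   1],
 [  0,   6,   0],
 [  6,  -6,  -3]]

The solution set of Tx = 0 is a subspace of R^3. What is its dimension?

Row reduce to echelon form.
R2 ← R2 − (1/2)·R1: [0, 27/2, 0]
R3 ← R3 + (1/2)·R1: [0, 3/2, 0]
R5 ← R5 − (3/2)·R1: [0, 21/2, 0]
R3 ← R3 − (1/9)·R2: [0, 0, 0]
R4 ← R4 − (4/9)·R2: [0, 0, 0]
R5 ← R5 − (7/9)·R2: [0, 0, 0]
2 nonzero rows, so rank(T) = 2.
T has 3 columns; by rank–nullity, nullity = 3 − 2 = 1.

1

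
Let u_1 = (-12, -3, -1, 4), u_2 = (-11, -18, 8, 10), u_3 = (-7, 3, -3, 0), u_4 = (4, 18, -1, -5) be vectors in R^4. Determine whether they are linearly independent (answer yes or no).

yes

Form the matrix with these vectors as rows and row reduce.
R2 ← R2 − (11/12)·R1: [0, -61/4, 107/12, 19/3]
R3 ← R3 − (7/12)·R1: [0, 19/4, -29/12, -7/3]
R4 ← R4 + (1/3)·R1: [0, 17, -4/3, -11/3]
R3 ← R3 + (19/61)·R2: [0, 0, 22/61, -22/61]
R4 ← R4 + (68/61)·R2: [0, 0, 525/61, 207/61]
R4 ← R4 − (525/22)·R3: [0, 0, 0, 12]
4 nonzero rows, so the 4 vectors span a space of dimension 4.
Since 4 = 4, the vectors are linearly independent.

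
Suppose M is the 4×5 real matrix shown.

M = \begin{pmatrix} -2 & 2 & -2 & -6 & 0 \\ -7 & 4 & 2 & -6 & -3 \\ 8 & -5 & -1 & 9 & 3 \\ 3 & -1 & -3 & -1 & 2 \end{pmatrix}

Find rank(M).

2

Row reduce to echelon form.
R2 ← R2 − (7/2)·R1: [0, -3, 9, 15, -3]
R3 ← R3 + (4)·R1: [0, 3, -9, -15, 3]
R4 ← R4 + (3/2)·R1: [0, 2, -6, -10, 2]
R3 ← R3 + R2: [0, 0, 0, 0, 0]
R4 ← R4 + (2/3)·R2: [0, 0, 0, 0, 0]
Echelon form has 2 nonzero rows, so rank(M) = 2.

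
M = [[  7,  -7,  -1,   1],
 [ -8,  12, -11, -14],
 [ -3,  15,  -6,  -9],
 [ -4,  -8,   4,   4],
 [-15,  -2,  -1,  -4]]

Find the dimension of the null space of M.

Row reduce to echelon form.
R2 ← R2 + (8/7)·R1: [0, 4, -85/7, -90/7]
R3 ← R3 + (3/7)·R1: [0, 12, -45/7, -60/7]
R4 ← R4 + (4/7)·R1: [0, -12, 24/7, 32/7]
R5 ← R5 + (15/7)·R1: [0, -17, -22/7, -13/7]
R3 ← R3 − (3)·R2: [0, 0, 30, 30]
R4 ← R4 + (3)·R2: [0, 0, -33, -34]
R5 ← R5 + (17/4)·R2: [0, 0, -219/4, -113/2]
R4 ← R4 + (11/10)·R3: [0, 0, 0, -1]
R5 ← R5 + (73/40)·R3: [0, 0, 0, -7/4]
R5 ← R5 − (7/4)·R4: [0, 0, 0, 0]
4 nonzero rows, so rank(M) = 4.
M has 4 columns; by rank–nullity, nullity = 4 − 4 = 0.

0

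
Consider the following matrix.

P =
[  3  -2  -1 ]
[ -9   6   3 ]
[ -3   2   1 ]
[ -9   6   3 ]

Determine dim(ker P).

Row reduce to echelon form.
R2 ← R2 + (3)·R1: [0, 0, 0]
R3 ← R3 + R1: [0, 0, 0]
R4 ← R4 + (3)·R1: [0, 0, 0]
1 nonzero row, so rank(P) = 1.
P has 3 columns; by rank–nullity, nullity = 3 − 1 = 2.

2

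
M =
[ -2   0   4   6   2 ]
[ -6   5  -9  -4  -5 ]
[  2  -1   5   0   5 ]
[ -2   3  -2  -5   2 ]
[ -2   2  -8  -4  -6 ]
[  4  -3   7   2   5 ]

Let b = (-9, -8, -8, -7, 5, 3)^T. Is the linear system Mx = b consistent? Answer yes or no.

Row reduce the augmented matrix [M | b].
R2 ← R2 − (3)·R1: [0, 5, -21, -22, -11, 19]
R3 ← R3 + R1: [0, -1, 9, 6, 7, -17]
R4 ← R4 − R1: [0, 3, -6, -11, 0, 2]
R5 ← R5 − R1: [0, 2, -12, -10, -8, 14]
R6 ← R6 + (2)·R1: [0, -3, 15, 14, 9, -15]
R3 ← R3 + (1/5)·R2: [0, 0, 24/5, 8/5, 24/5, -66/5]
R4 ← R4 − (3/5)·R2: [0, 0, 33/5, 11/5, 33/5, -47/5]
R5 ← R5 − (2/5)·R2: [0, 0, -18/5, -6/5, -18/5, 32/5]
R6 ← R6 + (3/5)·R2: [0, 0, 12/5, 4/5, 12/5, -18/5]
R4 ← R4 − (11/8)·R3: [0, 0, 0, 0, 0, 35/4]
R5 ← R5 + (3/4)·R3: [0, 0, 0, 0, 0, -7/2]
R6 ← R6 − (1/2)·R3: [0, 0, 0, 0, 0, 3]
R5 ← R5 + (2/5)·R4: [0, 0, 0, 0, 0, 0]
R6 ← R6 − (12/35)·R4: [0, 0, 0, 0, 0, 0]
The echelon form has 4 nonzero rows; the last pivot sits in the augmented column, so rank(M) = 3 but rank([M|b]) = 4.
Since the ranks differ, the system is inconsistent.

no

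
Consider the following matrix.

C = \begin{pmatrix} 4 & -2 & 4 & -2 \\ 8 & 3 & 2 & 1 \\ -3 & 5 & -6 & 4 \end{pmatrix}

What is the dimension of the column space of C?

2

Row reduce to echelon form.
R2 ← R2 − (2)·R1: [0, 7, -6, 5]
R3 ← R3 + (3/4)·R1: [0, 7/2, -3, 5/2]
R3 ← R3 − (1/2)·R2: [0, 0, 0, 0]
Echelon form has 2 nonzero rows, so rank(C) = 2.
The column space has dimension equal to the rank: 2.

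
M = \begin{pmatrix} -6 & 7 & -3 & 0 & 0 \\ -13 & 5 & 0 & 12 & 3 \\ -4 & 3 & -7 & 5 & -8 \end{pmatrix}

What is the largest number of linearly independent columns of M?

3

Row reduce to echelon form.
R2 ← R2 − (13/6)·R1: [0, -61/6, 13/2, 12, 3]
R3 ← R3 − (2/3)·R1: [0, -5/3, -5, 5, -8]
R3 ← R3 − (10/61)·R2: [0, 0, -370/61, 185/61, -518/61]
Echelon form has 3 nonzero rows, so rank(M) = 3.
The rank gives the maximum number of linearly independent columns: 3.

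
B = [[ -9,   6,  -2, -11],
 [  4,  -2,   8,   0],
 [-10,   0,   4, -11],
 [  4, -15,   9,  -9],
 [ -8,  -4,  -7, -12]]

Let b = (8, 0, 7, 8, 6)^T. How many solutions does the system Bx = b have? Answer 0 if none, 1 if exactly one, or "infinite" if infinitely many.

0

Row reduce the augmented matrix [B | b].
R2 ← R2 + (4/9)·R1: [0, 2/3, 64/9, -44/9, 32/9]
R3 ← R3 − (10/9)·R1: [0, -20/3, 56/9, 11/9, -17/9]
R4 ← R4 + (4/9)·R1: [0, -37/3, 73/9, -125/9, 104/9]
R5 ← R5 − (8/9)·R1: [0, -28/3, -47/9, -20/9, -10/9]
R3 ← R3 + (10)·R2: [0, 0, 232/3, -143/3, 101/3]
R4 ← R4 + (37/2)·R2: [0, 0, 419/3, -313/3, 232/3]
R5 ← R5 + (14)·R2: [0, 0, 283/3, -212/3, 146/3]
R4 ← R4 − (419/232)·R3: [0, 0, 0, -4233/232, 3835/232]
R5 ← R5 − (283/232)·R3: [0, 0, 0, -2905/232, 1763/232]
R5 ← R5 − (35/51)·R4: [0, 0, 0, 0, -191/51]
The echelon form has 5 nonzero rows; the last pivot sits in the augmented column, so rank(B) = 4 but rank([B|b]) = 5.
Since the ranks differ, the system is inconsistent.
It has no solutions.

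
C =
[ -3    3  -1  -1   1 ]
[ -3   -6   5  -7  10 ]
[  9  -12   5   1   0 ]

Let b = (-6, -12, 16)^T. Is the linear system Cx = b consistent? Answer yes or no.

yes

Row reduce the augmented matrix [C | b].
R2 ← R2 − R1: [0, -9, 6, -6, 9, -6]
R3 ← R3 + (3)·R1: [0, -3, 2, -2, 3, -2]
R3 ← R3 − (1/3)·R2: [0, 0, 0, 0, 0, 0]
The echelon form has 2 nonzero rows, and every pivot lies in the first 5 columns, so rank(C) = rank([C|b]) = 2.
The system is consistent.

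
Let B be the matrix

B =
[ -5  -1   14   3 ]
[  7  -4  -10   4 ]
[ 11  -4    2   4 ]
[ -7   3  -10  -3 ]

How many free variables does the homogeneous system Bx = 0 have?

Row reduce to echelon form.
R2 ← R2 + (7/5)·R1: [0, -27/5, 48/5, 41/5]
R3 ← R3 + (11/5)·R1: [0, -31/5, 164/5, 53/5]
R4 ← R4 − (7/5)·R1: [0, 22/5, -148/5, -36/5]
R3 ← R3 − (31/27)·R2: [0, 0, 196/9, 32/27]
R4 ← R4 + (22/27)·R2: [0, 0, -196/9, -14/27]
R4 ← R4 + R3: [0, 0, 0, 2/3]
4 nonzero rows, so rank(B) = 4.
B has 4 columns; by rank–nullity, nullity = 4 − 4 = 0.

0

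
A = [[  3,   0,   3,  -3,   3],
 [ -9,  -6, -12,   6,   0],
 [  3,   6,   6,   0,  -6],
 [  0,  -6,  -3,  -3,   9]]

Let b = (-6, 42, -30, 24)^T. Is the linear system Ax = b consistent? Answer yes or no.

Row reduce the augmented matrix [A | b].
R2 ← R2 + (3)·R1: [0, -6, -3, -3, 9, 24]
R3 ← R3 − R1: [0, 6, 3, 3, -9, -24]
R3 ← R3 + R2: [0, 0, 0, 0, 0, 0]
R4 ← R4 − R2: [0, 0, 0, 0, 0, 0]
The echelon form has 2 nonzero rows, and every pivot lies in the first 5 columns, so rank(A) = rank([A|b]) = 2.
The system is consistent.

yes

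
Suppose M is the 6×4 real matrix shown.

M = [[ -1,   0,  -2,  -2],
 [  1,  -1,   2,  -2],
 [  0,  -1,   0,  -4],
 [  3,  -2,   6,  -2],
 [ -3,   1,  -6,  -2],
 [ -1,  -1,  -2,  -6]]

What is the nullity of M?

2

Row reduce to echelon form.
R2 ← R2 + R1: [0, -1, 0, -4]
R4 ← R4 + (3)·R1: [0, -2, 0, -8]
R5 ← R5 − (3)·R1: [0, 1, 0, 4]
R6 ← R6 − R1: [0, -1, 0, -4]
R3 ← R3 − R2: [0, 0, 0, 0]
R4 ← R4 − (2)·R2: [0, 0, 0, 0]
R5 ← R5 + R2: [0, 0, 0, 0]
R6 ← R6 − R2: [0, 0, 0, 0]
2 nonzero rows, so rank(M) = 2.
M has 4 columns; by rank–nullity, nullity = 4 − 2 = 2.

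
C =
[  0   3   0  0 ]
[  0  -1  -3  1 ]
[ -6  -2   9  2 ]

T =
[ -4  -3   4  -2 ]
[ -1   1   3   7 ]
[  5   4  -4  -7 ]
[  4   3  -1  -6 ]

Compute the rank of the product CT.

First compute CT:
[[ -3,   3,   9,  21],
 [-10, -10,   8,   8],
 [ 79,  58, -68, -77]]
Now row reduce the product.
R2 ← R2 − (10/3)·R1: [0, -20, -22, -62]
R3 ← R3 + (79/3)·R1: [0, 137, 169, 476]
R3 ← R3 + (137/20)·R2: [0, 0, 183/10, 513/10]
3 nonzero rows, so rank(CT) = 3.

3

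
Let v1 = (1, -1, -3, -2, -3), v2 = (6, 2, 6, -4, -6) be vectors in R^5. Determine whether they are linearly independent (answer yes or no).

yes

Form the matrix with these vectors as rows and row reduce.
R2 ← R2 − (6)·R1: [0, 8, 24, 8, 12]
2 nonzero rows, so the 2 vectors span a space of dimension 2.
Since 2 = 2, the vectors are linearly independent.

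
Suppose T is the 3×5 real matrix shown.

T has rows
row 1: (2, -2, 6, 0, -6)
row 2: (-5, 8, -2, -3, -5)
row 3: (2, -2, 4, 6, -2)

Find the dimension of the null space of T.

Row reduce to echelon form.
R2 ← R2 + (5/2)·R1: [0, 3, 13, -3, -20]
R3 ← R3 − R1: [0, 0, -2, 6, 4]
3 nonzero rows, so rank(T) = 3.
T has 5 columns; by rank–nullity, nullity = 5 − 3 = 2.

2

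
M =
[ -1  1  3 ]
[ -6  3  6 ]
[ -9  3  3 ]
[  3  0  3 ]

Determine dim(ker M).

Row reduce to echelon form.
R2 ← R2 − (6)·R1: [0, -3, -12]
R3 ← R3 − (9)·R1: [0, -6, -24]
R4 ← R4 + (3)·R1: [0, 3, 12]
R3 ← R3 − (2)·R2: [0, 0, 0]
R4 ← R4 + R2: [0, 0, 0]
2 nonzero rows, so rank(M) = 2.
M has 3 columns; by rank–nullity, nullity = 3 − 2 = 1.

1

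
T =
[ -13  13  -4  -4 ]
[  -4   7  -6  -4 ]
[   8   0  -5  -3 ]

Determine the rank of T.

3

Row reduce to echelon form.
R2 ← R2 − (4/13)·R1: [0, 3, -62/13, -36/13]
R3 ← R3 + (8/13)·R1: [0, 8, -97/13, -71/13]
R3 ← R3 − (8/3)·R2: [0, 0, 205/39, 25/13]
Echelon form has 3 nonzero rows, so rank(T) = 3.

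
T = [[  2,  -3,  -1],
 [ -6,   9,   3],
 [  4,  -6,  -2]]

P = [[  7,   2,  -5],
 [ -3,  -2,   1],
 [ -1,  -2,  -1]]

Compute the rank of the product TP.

1

First compute TP:
[[ 24,  12, -12],
 [-72, -36,  36],
 [ 48,  24, -24]]
Now row reduce the product.
R2 ← R2 + (3)·R1: [0, 0, 0]
R3 ← R3 − (2)·R1: [0, 0, 0]
1 nonzero row, so rank(TP) = 1.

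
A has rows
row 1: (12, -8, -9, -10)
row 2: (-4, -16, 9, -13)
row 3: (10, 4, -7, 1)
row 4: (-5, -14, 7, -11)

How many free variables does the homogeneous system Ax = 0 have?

Row reduce to echelon form.
R2 ← R2 + (1/3)·R1: [0, -56/3, 6, -49/3]
R3 ← R3 − (5/6)·R1: [0, 32/3, 1/2, 28/3]
R4 ← R4 + (5/12)·R1: [0, -52/3, 13/4, -91/6]
R3 ← R3 + (4/7)·R2: [0, 0, 55/14, 0]
R4 ← R4 − (13/14)·R2: [0, 0, -65/28, 0]
R4 ← R4 + (13/22)·R3: [0, 0, 0, 0]
3 nonzero rows, so rank(A) = 3.
A has 4 columns; by rank–nullity, nullity = 4 − 3 = 1.

1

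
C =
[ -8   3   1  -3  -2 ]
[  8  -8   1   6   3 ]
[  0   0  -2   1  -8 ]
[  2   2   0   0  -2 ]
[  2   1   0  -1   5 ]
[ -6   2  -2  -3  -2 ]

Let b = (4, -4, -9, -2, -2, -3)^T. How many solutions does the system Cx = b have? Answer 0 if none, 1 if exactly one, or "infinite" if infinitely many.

Row reduce the augmented matrix [C | b].
R2 ← R2 + R1: [0, -5, 2, 3, 1, 0]
R4 ← R4 + (1/4)·R1: [0, 11/4, 1/4, -3/4, -5/2, -1]
R5 ← R5 + (1/4)·R1: [0, 7/4, 1/4, -7/4, 9/2, -1]
R6 ← R6 − (3/4)·R1: [0, -1/4, -11/4, -3/4, -1/2, -6]
R4 ← R4 + (11/20)·R2: [0, 0, 27/20, 9/10, -39/20, -1]
R5 ← R5 + (7/20)·R2: [0, 0, 19/20, -7/10, 97/20, -1]
R6 ← R6 − (1/20)·R2: [0, 0, -57/20, -9/10, -11/20, -6]
R4 ← R4 + (27/40)·R3: [0, 0, 0, 63/40, -147/20, -283/40]
R5 ← R5 + (19/40)·R3: [0, 0, 0, -9/40, 21/20, -211/40]
R6 ← R6 − (57/40)·R3: [0, 0, 0, -93/40, 217/20, 273/40]
R5 ← R5 + (1/7)·R4: [0, 0, 0, 0, 0, -44/7]
R6 ← R6 + (31/21)·R4: [0, 0, 0, 0, 0, -76/21]
R6 ← R6 − (19/33)·R5: [0, 0, 0, 0, 0, 0]
The echelon form has 5 nonzero rows; the last pivot sits in the augmented column, so rank(C) = 4 but rank([C|b]) = 5.
Since the ranks differ, the system is inconsistent.
It has no solutions.

0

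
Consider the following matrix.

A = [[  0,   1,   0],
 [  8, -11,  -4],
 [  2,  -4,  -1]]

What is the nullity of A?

Row reduce to echelon form.
Swap R1 ↔ R2
R3 ← R3 − (1/4)·R1: [0, -5/4, 0]
R3 ← R3 + (5/4)·R2: [0, 0, 0]
2 nonzero rows, so rank(A) = 2.
A has 3 columns; by rank–nullity, nullity = 3 − 2 = 1.

1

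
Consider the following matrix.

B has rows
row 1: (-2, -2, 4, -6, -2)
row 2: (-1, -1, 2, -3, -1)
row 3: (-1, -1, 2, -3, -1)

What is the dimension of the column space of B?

1

Row reduce to echelon form.
R2 ← R2 − (1/2)·R1: [0, 0, 0, 0, 0]
R3 ← R3 − (1/2)·R1: [0, 0, 0, 0, 0]
Echelon form has 1 nonzero row, so rank(B) = 1.
The column space has dimension equal to the rank: 1.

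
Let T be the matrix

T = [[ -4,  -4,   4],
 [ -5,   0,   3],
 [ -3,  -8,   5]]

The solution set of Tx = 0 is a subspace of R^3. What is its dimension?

1

Row reduce to echelon form.
R2 ← R2 − (5/4)·R1: [0, 5, -2]
R3 ← R3 − (3/4)·R1: [0, -5, 2]
R3 ← R3 + R2: [0, 0, 0]
2 nonzero rows, so rank(T) = 2.
T has 3 columns; by rank–nullity, nullity = 3 − 2 = 1.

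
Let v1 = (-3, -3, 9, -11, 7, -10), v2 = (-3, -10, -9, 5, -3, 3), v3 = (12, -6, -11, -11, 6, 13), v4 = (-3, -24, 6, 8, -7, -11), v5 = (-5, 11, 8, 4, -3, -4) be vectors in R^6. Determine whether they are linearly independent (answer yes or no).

Form the matrix with these vectors as rows and row reduce.
R2 ← R2 − R1: [0, -7, -18, 16, -10, 13]
R3 ← R3 + (4)·R1: [0, -18, 25, -55, 34, -27]
R4 ← R4 − R1: [0, -21, -3, 19, -14, -1]
R5 ← R5 − (5/3)·R1: [0, 16, -7, 67/3, -44/3, 38/3]
R3 ← R3 − (18/7)·R2: [0, 0, 499/7, -673/7, 418/7, -423/7]
R4 ← R4 − (3)·R2: [0, 0, 51, -29, 16, -40]
R5 ← R5 + (16/7)·R2: [0, 0, -337/7, 1237/21, -788/21, 890/21]
R4 ← R4 − (357/499)·R3: [0, 0, 0, 19852/499, -13334/499, 1613/499]
R5 ← R5 + (337/499)·R3: [0, 0, 0, -9020/1497, 4198/1497, 2351/1497]
R5 ← R5 + (2255/14889)·R4: [0, 0, 0, 0, -6168/4963, 10224/4963]
5 nonzero rows, so the 5 vectors span a space of dimension 5.
Since 5 = 5, the vectors are linearly independent.

yes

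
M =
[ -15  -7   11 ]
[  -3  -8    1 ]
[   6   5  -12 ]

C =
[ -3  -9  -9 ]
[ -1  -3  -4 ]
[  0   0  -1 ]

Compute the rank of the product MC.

2

First compute MC:
[[ 52, 156, 152],
 [ 17,  51,  58],
 [-23, -69, -62]]
Now row reduce the product.
R2 ← R2 − (17/52)·R1: [0, 0, 108/13]
R3 ← R3 + (23/52)·R1: [0, 0, 68/13]
R3 ← R3 − (17/27)·R2: [0, 0, 0]
2 nonzero rows, so rank(MC) = 2.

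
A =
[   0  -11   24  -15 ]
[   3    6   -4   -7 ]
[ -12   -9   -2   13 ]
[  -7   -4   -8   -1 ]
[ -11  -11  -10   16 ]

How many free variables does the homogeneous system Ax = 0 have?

0

Row reduce to echelon form.
Swap R1 ↔ R2
R3 ← R3 + (4)·R1: [0, 15, -18, -15]
R4 ← R4 + (7/3)·R1: [0, 10, -52/3, -52/3]
R5 ← R5 + (11/3)·R1: [0, 11, -74/3, -29/3]
R3 ← R3 + (15/11)·R2: [0, 0, 162/11, -390/11]
R4 ← R4 + (10/11)·R2: [0, 0, 148/33, -1022/33]
R5 ← R5 + R2: [0, 0, -2/3, -74/3]
R4 ← R4 − (74/243)·R3: [0, 0, 0, -1634/81]
R5 ← R5 + (11/243)·R3: [0, 0, 0, -2128/81]
R5 ← R5 − (56/43)·R4: [0, 0, 0, 0]
4 nonzero rows, so rank(A) = 4.
A has 4 columns; by rank–nullity, nullity = 4 − 4 = 0.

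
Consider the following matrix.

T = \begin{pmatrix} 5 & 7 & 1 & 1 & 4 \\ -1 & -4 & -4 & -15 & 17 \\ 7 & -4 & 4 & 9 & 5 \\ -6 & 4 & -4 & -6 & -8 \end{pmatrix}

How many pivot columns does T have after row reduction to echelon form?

4

Row reduce to echelon form.
R2 ← R2 + (1/5)·R1: [0, -13/5, -19/5, -74/5, 89/5]
R3 ← R3 − (7/5)·R1: [0, -69/5, 13/5, 38/5, -3/5]
R4 ← R4 + (6/5)·R1: [0, 62/5, -14/5, -24/5, -16/5]
R3 ← R3 − (69/13)·R2: [0, 0, 296/13, 1120/13, -1236/13]
R4 ← R4 + (62/13)·R2: [0, 0, -272/13, -980/13, 1062/13]
R4 ← R4 + (34/37)·R3: [0, 0, 0, 140/37, -210/37]
Echelon form has 4 nonzero rows, so rank(T) = 4.
Each nonzero row contributes one pivot column: 4 pivot columns.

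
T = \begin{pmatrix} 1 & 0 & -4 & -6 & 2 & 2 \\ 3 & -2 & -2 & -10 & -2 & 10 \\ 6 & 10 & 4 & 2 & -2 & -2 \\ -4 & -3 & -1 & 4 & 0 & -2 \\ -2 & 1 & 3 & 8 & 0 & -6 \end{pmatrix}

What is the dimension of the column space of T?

4

Row reduce to echelon form.
R2 ← R2 − (3)·R1: [0, -2, 10, 8, -8, 4]
R3 ← R3 − (6)·R1: [0, 10, 28, 38, -14, -14]
R4 ← R4 + (4)·R1: [0, -3, -17, -20, 8, 6]
R5 ← R5 + (2)·R1: [0, 1, -5, -4, 4, -2]
R3 ← R3 + (5)·R2: [0, 0, 78, 78, -54, 6]
R4 ← R4 − (3/2)·R2: [0, 0, -32, -32, 20, 0]
R5 ← R5 + (1/2)·R2: [0, 0, 0, 0, 0, 0]
R4 ← R4 + (16/39)·R3: [0, 0, 0, 0, -28/13, 32/13]
Echelon form has 4 nonzero rows, so rank(T) = 4.
The column space has dimension equal to the rank: 4.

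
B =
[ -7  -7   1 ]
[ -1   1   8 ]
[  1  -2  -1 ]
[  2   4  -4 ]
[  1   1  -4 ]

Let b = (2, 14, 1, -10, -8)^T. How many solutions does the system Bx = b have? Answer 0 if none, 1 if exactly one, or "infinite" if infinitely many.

1

Row reduce the augmented matrix [B | b].
R2 ← R2 − (1/7)·R1: [0, 2, 55/7, 96/7]
R3 ← R3 + (1/7)·R1: [0, -3, -6/7, 9/7]
R4 ← R4 + (2/7)·R1: [0, 2, -26/7, -66/7]
R5 ← R5 + (1/7)·R1: [0, 0, -27/7, -54/7]
R3 ← R3 + (3/2)·R2: [0, 0, 153/14, 153/7]
R4 ← R4 − R2: [0, 0, -81/7, -162/7]
R4 ← R4 + (18/17)·R3: [0, 0, 0, 0]
R5 ← R5 + (6/17)·R3: [0, 0, 0, 0]
The echelon form has 3 nonzero rows, and every pivot lies in the first 3 columns, so rank(B) = rank([B|b]) = 3.
The system is consistent.
rank = 3 = number of unknowns, so the solution is unique.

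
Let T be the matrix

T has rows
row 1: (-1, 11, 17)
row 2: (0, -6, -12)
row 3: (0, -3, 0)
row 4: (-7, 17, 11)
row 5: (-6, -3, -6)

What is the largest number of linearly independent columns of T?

3

Row reduce to echelon form.
R4 ← R4 − (7)·R1: [0, -60, -108]
R5 ← R5 − (6)·R1: [0, -69, -108]
R3 ← R3 − (1/2)·R2: [0, 0, 6]
R4 ← R4 − (10)·R2: [0, 0, 12]
R5 ← R5 − (23/2)·R2: [0, 0, 30]
R4 ← R4 − (2)·R3: [0, 0, 0]
R5 ← R5 − (5)·R3: [0, 0, 0]
Echelon form has 3 nonzero rows, so rank(T) = 3.
The rank gives the maximum number of linearly independent columns: 3.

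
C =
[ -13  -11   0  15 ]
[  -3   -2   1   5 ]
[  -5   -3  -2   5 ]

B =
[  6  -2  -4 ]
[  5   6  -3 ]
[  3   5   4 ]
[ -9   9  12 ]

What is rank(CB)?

First compute CB:
[[-268,  95, 265],
 [-70,  44,  82],
 [-96,  27,  81]]
Now row reduce the product.
R2 ← R2 − (35/134)·R1: [0, 2571/134, 1713/134]
R3 ← R3 − (24/67)·R1: [0, -471/67, -933/67]
R3 ← R3 + (314/857)·R2: [0, 0, -7920/857]
3 nonzero rows, so rank(CB) = 3.

3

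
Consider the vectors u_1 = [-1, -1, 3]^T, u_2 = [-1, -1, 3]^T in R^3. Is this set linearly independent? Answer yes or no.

Form the matrix with these vectors as rows and row reduce.
R2 ← R2 − R1: [0, 0, 0]
1 nonzero row, so the 2 vectors span a space of dimension 1.
Since 1 < 2, the vectors are linearly dependent.

no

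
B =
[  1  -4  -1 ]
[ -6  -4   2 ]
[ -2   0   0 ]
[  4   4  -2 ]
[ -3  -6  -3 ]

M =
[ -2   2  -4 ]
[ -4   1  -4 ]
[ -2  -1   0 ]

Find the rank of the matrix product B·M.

2

First compute BM:
[[ 16,  -1,  12],
 [ 24, -18,  40],
 [  4,  -4,   8],
 [-20,  14, -32],
 [ 36,  -9,  36]]
Now row reduce the product.
R2 ← R2 − (3/2)·R1: [0, -33/2, 22]
R3 ← R3 − (1/4)·R1: [0, -15/4, 5]
R4 ← R4 + (5/4)·R1: [0, 51/4, -17]
R5 ← R5 − (9/4)·R1: [0, -27/4, 9]
R3 ← R3 − (5/22)·R2: [0, 0, 0]
R4 ← R4 + (17/22)·R2: [0, 0, 0]
R5 ← R5 − (9/22)·R2: [0, 0, 0]
2 nonzero rows, so rank(BM) = 2.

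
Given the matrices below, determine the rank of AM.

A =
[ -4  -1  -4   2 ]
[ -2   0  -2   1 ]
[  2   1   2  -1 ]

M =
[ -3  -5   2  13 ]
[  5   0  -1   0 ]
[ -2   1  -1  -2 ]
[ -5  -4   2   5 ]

First compute AM:
[[  5,   8,   1, -34],
 [  5,   4,   0, -17],
 [  0,  -4,  -1,  17]]
Now row reduce the product.
R2 ← R2 − R1: [0, -4, -1, 17]
R3 ← R3 − R2: [0, 0, 0, 0]
2 nonzero rows, so rank(AM) = 2.

2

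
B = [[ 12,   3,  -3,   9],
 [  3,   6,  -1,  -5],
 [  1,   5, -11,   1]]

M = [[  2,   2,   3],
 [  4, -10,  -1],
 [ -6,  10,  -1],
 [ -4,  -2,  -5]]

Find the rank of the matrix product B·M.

2

First compute BM:
[[ 18, -54,  -9],
 [ 56, -54,  29],
 [ 84, -160,   4]]
Now row reduce the product.
R2 ← R2 − (28/9)·R1: [0, 114, 57]
R3 ← R3 − (14/3)·R1: [0, 92, 46]
R3 ← R3 − (46/57)·R2: [0, 0, 0]
2 nonzero rows, so rank(BM) = 2.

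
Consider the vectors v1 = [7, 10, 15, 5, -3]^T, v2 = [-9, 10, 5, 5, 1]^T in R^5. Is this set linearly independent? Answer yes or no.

yes

Form the matrix with these vectors as rows and row reduce.
R2 ← R2 + (9/7)·R1: [0, 160/7, 170/7, 80/7, -20/7]
2 nonzero rows, so the 2 vectors span a space of dimension 2.
Since 2 = 2, the vectors are linearly independent.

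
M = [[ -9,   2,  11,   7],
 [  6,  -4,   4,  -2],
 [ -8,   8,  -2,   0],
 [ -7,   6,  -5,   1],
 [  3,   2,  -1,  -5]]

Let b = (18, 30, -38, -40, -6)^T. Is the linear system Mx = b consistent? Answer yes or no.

yes

Row reduce the augmented matrix [M | b].
R2 ← R2 + (2/3)·R1: [0, -8/3, 34/3, 8/3, 42]
R3 ← R3 − (8/9)·R1: [0, 56/9, -106/9, -56/9, -54]
R4 ← R4 − (7/9)·R1: [0, 40/9, -122/9, -40/9, -54]
R5 ← R5 + (1/3)·R1: [0, 8/3, 8/3, -8/3, 0]
R3 ← R3 + (7/3)·R2: [0, 0, 44/3, 0, 44]
R4 ← R4 + (5/3)·R2: [0, 0, 16/3, 0, 16]
R5 ← R5 + R2: [0, 0, 14, 0, 42]
R4 ← R4 − (4/11)·R3: [0, 0, 0, 0, 0]
R5 ← R5 − (21/22)·R3: [0, 0, 0, 0, 0]
The echelon form has 3 nonzero rows, and every pivot lies in the first 4 columns, so rank(M) = rank([M|b]) = 3.
The system is consistent.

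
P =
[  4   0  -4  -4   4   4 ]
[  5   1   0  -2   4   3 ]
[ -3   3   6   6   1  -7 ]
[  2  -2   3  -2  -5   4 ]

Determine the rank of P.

Row reduce to echelon form.
R2 ← R2 − (5/4)·R1: [0, 1, 5, 3, -1, -2]
R3 ← R3 + (3/4)·R1: [0, 3, 3, 3, 4, -4]
R4 ← R4 − (1/2)·R1: [0, -2, 5, 0, -7, 2]
R3 ← R3 − (3)·R2: [0, 0, -12, -6, 7, 2]
R4 ← R4 + (2)·R2: [0, 0, 15, 6, -9, -2]
R4 ← R4 + (5/4)·R3: [0, 0, 0, -3/2, -1/4, 1/2]
Echelon form has 4 nonzero rows, so rank(P) = 4.

4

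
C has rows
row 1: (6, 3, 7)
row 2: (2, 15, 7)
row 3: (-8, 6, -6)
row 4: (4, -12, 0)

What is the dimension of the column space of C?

2

Row reduce to echelon form.
R2 ← R2 − (1/3)·R1: [0, 14, 14/3]
R3 ← R3 + (4/3)·R1: [0, 10, 10/3]
R4 ← R4 − (2/3)·R1: [0, -14, -14/3]
R3 ← R3 − (5/7)·R2: [0, 0, 0]
R4 ← R4 + R2: [0, 0, 0]
Echelon form has 2 nonzero rows, so rank(C) = 2.
The column space has dimension equal to the rank: 2.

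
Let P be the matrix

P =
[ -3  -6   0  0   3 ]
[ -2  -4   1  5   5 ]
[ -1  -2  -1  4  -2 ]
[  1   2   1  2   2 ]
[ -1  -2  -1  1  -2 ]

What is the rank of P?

Row reduce to echelon form.
R2 ← R2 − (2/3)·R1: [0, 0, 1, 5, 3]
R3 ← R3 − (1/3)·R1: [0, 0, -1, 4, -3]
R4 ← R4 + (1/3)·R1: [0, 0, 1, 2, 3]
R5 ← R5 − (1/3)·R1: [0, 0, -1, 1, -3]
R3 ← R3 + R2: [0, 0, 0, 9, 0]
R4 ← R4 − R2: [0, 0, 0, -3, 0]
R5 ← R5 + R2: [0, 0, 0, 6, 0]
R4 ← R4 + (1/3)·R3: [0, 0, 0, 0, 0]
R5 ← R5 − (2/3)·R3: [0, 0, 0, 0, 0]
Echelon form has 3 nonzero rows, so rank(P) = 3.

3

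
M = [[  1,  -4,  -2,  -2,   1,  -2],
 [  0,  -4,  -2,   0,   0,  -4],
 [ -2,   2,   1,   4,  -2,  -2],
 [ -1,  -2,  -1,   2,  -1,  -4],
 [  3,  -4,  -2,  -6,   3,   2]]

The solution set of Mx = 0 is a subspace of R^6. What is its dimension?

4

Row reduce to echelon form.
R3 ← R3 + (2)·R1: [0, -6, -3, 0, 0, -6]
R4 ← R4 + R1: [0, -6, -3, 0, 0, -6]
R5 ← R5 − (3)·R1: [0, 8, 4, 0, 0, 8]
R3 ← R3 − (3/2)·R2: [0, 0, 0, 0, 0, 0]
R4 ← R4 − (3/2)·R2: [0, 0, 0, 0, 0, 0]
R5 ← R5 + (2)·R2: [0, 0, 0, 0, 0, 0]
2 nonzero rows, so rank(M) = 2.
M has 6 columns; by rank–nullity, nullity = 6 − 2 = 4.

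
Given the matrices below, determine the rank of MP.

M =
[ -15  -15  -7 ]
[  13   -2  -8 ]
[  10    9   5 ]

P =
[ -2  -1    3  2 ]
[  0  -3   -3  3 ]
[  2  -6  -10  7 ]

3

First compute MP:
[[ 16, 102,  70, -124],
 [-42,  41, 125, -36],
 [-10, -67, -47,  82]]
Now row reduce the product.
R2 ← R2 + (21/8)·R1: [0, 1235/4, 1235/4, -723/2]
R3 ← R3 + (5/8)·R1: [0, -13/4, -13/4, 9/2]
R3 ← R3 + (1/95)·R2: [0, 0, 0, 66/95]
3 nonzero rows, so rank(MP) = 3.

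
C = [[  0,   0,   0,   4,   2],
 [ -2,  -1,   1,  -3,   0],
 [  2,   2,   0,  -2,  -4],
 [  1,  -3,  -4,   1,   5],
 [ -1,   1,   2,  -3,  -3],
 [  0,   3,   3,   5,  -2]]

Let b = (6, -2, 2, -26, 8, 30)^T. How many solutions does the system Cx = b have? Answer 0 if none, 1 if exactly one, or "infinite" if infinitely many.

infinite

Row reduce the augmented matrix [C | b].
Swap R1 ↔ R2
R3 ← R3 + R1: [0, 1, 1, -5, -4, 0]
R4 ← R4 + (1/2)·R1: [0, -7/2, -7/2, -1/2, 5, -27]
R5 ← R5 − (1/2)·R1: [0, 3/2, 3/2, -3/2, -3, 9]
Swap R2 ↔ R3
R4 ← R4 + (7/2)·R2: [0, 0, 0, -18, -9, -27]
R5 ← R5 − (3/2)·R2: [0, 0, 0, 6, 3, 9]
R6 ← R6 − (3)·R2: [0, 0, 0, 20, 10, 30]
R4 ← R4 + (9/2)·R3: [0, 0, 0, 0, 0, 0]
R5 ← R5 − (3/2)·R3: [0, 0, 0, 0, 0, 0]
R6 ← R6 − (5)·R3: [0, 0, 0, 0, 0, 0]
The echelon form has 3 nonzero rows, and every pivot lies in the first 5 columns, so rank(C) = rank([C|b]) = 3.
The system is consistent.
rank = 3 < 5 unknowns, so there are infinitely many solutions.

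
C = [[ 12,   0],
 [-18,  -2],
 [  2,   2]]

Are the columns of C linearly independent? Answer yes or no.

Row reduce C to echelon form.
R2 ← R2 + (3/2)·R1: [0, -2]
R3 ← R3 − (1/6)·R1: [0, 2]
R3 ← R3 + R2: [0, 0]
2 pivots among 2 columns.
Every column is a pivot column, so the columns are linearly independent.

yes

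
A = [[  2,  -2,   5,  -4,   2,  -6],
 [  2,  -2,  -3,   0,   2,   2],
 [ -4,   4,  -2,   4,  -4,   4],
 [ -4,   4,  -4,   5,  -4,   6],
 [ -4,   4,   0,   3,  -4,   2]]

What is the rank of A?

2

Row reduce to echelon form.
R2 ← R2 − R1: [0, 0, -8, 4, 0, 8]
R3 ← R3 + (2)·R1: [0, 0, 8, -4, 0, -8]
R4 ← R4 + (2)·R1: [0, 0, 6, -3, 0, -6]
R5 ← R5 + (2)·R1: [0, 0, 10, -5, 0, -10]
R3 ← R3 + R2: [0, 0, 0, 0, 0, 0]
R4 ← R4 + (3/4)·R2: [0, 0, 0, 0, 0, 0]
R5 ← R5 + (5/4)·R2: [0, 0, 0, 0, 0, 0]
Echelon form has 2 nonzero rows, so rank(A) = 2.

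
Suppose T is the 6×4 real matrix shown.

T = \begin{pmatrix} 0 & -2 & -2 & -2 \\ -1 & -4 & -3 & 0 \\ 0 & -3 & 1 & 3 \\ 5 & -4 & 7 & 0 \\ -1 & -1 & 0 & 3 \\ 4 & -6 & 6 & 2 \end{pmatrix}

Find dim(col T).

3

Row reduce to echelon form.
Swap R1 ↔ R2
R4 ← R4 + (5)·R1: [0, -24, -8, 0]
R5 ← R5 − R1: [0, 3, 3, 3]
R6 ← R6 + (4)·R1: [0, -22, -6, 2]
R3 ← R3 − (3/2)·R2: [0, 0, 4, 6]
R4 ← R4 − (12)·R2: [0, 0, 16, 24]
R5 ← R5 + (3/2)·R2: [0, 0, 0, 0]
R6 ← R6 − (11)·R2: [0, 0, 16, 24]
R4 ← R4 − (4)·R3: [0, 0, 0, 0]
R6 ← R6 − (4)·R3: [0, 0, 0, 0]
Echelon form has 3 nonzero rows, so rank(T) = 3.
The column space has dimension equal to the rank: 3.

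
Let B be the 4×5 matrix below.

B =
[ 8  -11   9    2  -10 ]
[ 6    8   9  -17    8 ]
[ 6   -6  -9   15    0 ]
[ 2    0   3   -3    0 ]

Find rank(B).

3

Row reduce to echelon form.
R2 ← R2 − (3/4)·R1: [0, 65/4, 9/4, -37/2, 31/2]
R3 ← R3 − (3/4)·R1: [0, 9/4, -63/4, 27/2, 15/2]
R4 ← R4 − (1/4)·R1: [0, 11/4, 3/4, -7/2, 5/2]
R3 ← R3 − (9/65)·R2: [0, 0, -1044/65, 1044/65, 348/65]
R4 ← R4 − (11/65)·R2: [0, 0, 24/65, -24/65, -8/65]
R4 ← R4 + (2/87)·R3: [0, 0, 0, 0, 0]
Echelon form has 3 nonzero rows, so rank(B) = 3.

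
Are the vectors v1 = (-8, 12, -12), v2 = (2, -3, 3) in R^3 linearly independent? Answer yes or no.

Form the matrix with these vectors as rows and row reduce.
R2 ← R2 + (1/4)·R1: [0, 0, 0]
1 nonzero row, so the 2 vectors span a space of dimension 1.
Since 1 < 2, the vectors are linearly dependent.

no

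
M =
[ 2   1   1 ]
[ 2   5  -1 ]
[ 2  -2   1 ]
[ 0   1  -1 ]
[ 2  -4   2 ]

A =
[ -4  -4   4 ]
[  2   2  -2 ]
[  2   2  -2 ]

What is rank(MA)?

First compute MA:
[[ -4,  -4,   4],
 [  0,   0,   0],
 [-10, -10,  10],
 [  0,   0,   0],
 [-12, -12,  12]]
Now row reduce the product.
R3 ← R3 − (5/2)·R1: [0, 0, 0]
R5 ← R5 − (3)·R1: [0, 0, 0]
1 nonzero row, so rank(MA) = 1.

1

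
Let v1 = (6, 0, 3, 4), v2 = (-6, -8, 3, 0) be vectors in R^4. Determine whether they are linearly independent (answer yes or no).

Form the matrix with these vectors as rows and row reduce.
R2 ← R2 + R1: [0, -8, 6, 4]
2 nonzero rows, so the 2 vectors span a space of dimension 2.
Since 2 = 2, the vectors are linearly independent.

yes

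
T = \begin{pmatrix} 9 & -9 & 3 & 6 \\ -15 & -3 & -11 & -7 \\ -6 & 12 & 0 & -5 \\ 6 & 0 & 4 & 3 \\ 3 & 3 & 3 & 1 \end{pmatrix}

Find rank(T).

Row reduce to echelon form.
R2 ← R2 + (5/3)·R1: [0, -18, -6, 3]
R3 ← R3 + (2/3)·R1: [0, 6, 2, -1]
R4 ← R4 − (2/3)·R1: [0, 6, 2, -1]
R5 ← R5 − (1/3)·R1: [0, 6, 2, -1]
R3 ← R3 + (1/3)·R2: [0, 0, 0, 0]
R4 ← R4 + (1/3)·R2: [0, 0, 0, 0]
R5 ← R5 + (1/3)·R2: [0, 0, 0, 0]
Echelon form has 2 nonzero rows, so rank(T) = 2.

2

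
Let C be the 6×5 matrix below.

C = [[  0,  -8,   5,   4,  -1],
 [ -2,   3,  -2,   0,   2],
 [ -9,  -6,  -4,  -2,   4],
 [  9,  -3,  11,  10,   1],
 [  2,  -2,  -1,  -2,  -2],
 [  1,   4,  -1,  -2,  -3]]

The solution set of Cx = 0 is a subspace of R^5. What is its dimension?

0

Row reduce to echelon form.
Swap R1 ↔ R2
R3 ← R3 − (9/2)·R1: [0, -39/2, 5, -2, -5]
R4 ← R4 + (9/2)·R1: [0, 21/2, 2, 10, 10]
R5 ← R5 + R1: [0, 1, -3, -2, 0]
R6 ← R6 + (1/2)·R1: [0, 11/2, -2, -2, -2]
R3 ← R3 − (39/16)·R2: [0, 0, -115/16, -47/4, -41/16]
R4 ← R4 + (21/16)·R2: [0, 0, 137/16, 61/4, 139/16]
R5 ← R5 + (1/8)·R2: [0, 0, -19/8, -3/2, -1/8]
R6 ← R6 + (11/16)·R2: [0, 0, 23/16, 3/4, -43/16]
R4 ← R4 + (137/115)·R3: [0, 0, 0, 144/115, 648/115]
R5 ← R5 − (38/115)·R3: [0, 0, 0, 274/115, 83/115]
R6 ← R6 + (1/5)·R3: [0, 0, 0, -8/5, -16/5]
R5 ← R5 − (137/72)·R4: [0, 0, 0, 0, -10]
R6 ← R6 + (23/18)·R4: [0, 0, 0, 0, 4]
R6 ← R6 + (2/5)·R5: [0, 0, 0, 0, 0]
5 nonzero rows, so rank(C) = 5.
C has 5 columns; by rank–nullity, nullity = 5 − 5 = 0.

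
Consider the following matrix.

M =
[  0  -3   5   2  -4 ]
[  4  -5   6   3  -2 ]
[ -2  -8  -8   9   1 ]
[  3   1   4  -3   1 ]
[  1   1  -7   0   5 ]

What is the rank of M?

Row reduce to echelon form.
Swap R1 ↔ R2
R3 ← R3 + (1/2)·R1: [0, -21/2, -5, 21/2, 0]
R4 ← R4 − (3/4)·R1: [0, 19/4, -1/2, -21/4, 5/2]
R5 ← R5 − (1/4)·R1: [0, 9/4, -17/2, -3/4, 11/2]
R3 ← R3 − (7/2)·R2: [0, 0, -45/2, 7/2, 14]
R4 ← R4 + (19/12)·R2: [0, 0, 89/12, -25/12, -23/6]
R5 ← R5 + (3/4)·R2: [0, 0, -19/4, 3/4, 5/2]
R4 ← R4 + (89/270)·R3: [0, 0, 0, -251/270, 211/270]
R5 ← R5 − (19/90)·R3: [0, 0, 0, 1/90, -41/90]
R5 ← R5 + (3/251)·R4: [0, 0, 0, 0, -112/251]
Echelon form has 5 nonzero rows, so rank(M) = 5.

5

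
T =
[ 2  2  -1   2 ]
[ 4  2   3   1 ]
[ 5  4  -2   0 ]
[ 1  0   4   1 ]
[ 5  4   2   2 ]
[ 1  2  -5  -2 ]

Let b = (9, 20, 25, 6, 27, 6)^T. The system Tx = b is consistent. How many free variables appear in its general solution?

0

Row reduce the augmented matrix [T | b].
R2 ← R2 − (2)·R1: [0, -2, 5, -3, 2]
R3 ← R3 − (5/2)·R1: [0, -1, 1/2, -5, 5/2]
R4 ← R4 − (1/2)·R1: [0, -1, 9/2, 0, 3/2]
R5 ← R5 − (5/2)·R1: [0, -1, 9/2, -3, 9/2]
R6 ← R6 − (1/2)·R1: [0, 1, -9/2, -3, 3/2]
R3 ← R3 − (1/2)·R2: [0, 0, -2, -7/2, 3/2]
R4 ← R4 − (1/2)·R2: [0, 0, 2, 3/2, 1/2]
R5 ← R5 − (1/2)·R2: [0, 0, 2, -3/2, 7/2]
R6 ← R6 + (1/2)·R2: [0, 0, -2, -9/2, 5/2]
R4 ← R4 + R3: [0, 0, 0, -2, 2]
R5 ← R5 + R3: [0, 0, 0, -5, 5]
R6 ← R6 − R3: [0, 0, 0, -1, 1]
R5 ← R5 − (5/2)·R4: [0, 0, 0, 0, 0]
R6 ← R6 − (1/2)·R4: [0, 0, 0, 0, 0]
The echelon form has 4 nonzero rows, and every pivot lies in the first 4 columns, so rank(T) = rank([T|b]) = 4.
The system is consistent.
Free variables = (unknowns) − (rank) = 4 − 4 = 0.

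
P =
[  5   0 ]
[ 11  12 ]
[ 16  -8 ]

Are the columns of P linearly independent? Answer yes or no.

yes

Row reduce P to echelon form.
R2 ← R2 − (11/5)·R1: [0, 12]
R3 ← R3 − (16/5)·R1: [0, -8]
R3 ← R3 + (2/3)·R2: [0, 0]
2 pivots among 2 columns.
Every column is a pivot column, so the columns are linearly independent.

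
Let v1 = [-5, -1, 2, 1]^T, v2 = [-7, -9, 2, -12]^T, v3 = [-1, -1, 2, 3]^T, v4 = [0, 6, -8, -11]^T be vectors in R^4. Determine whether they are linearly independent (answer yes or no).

no

Form the matrix with these vectors as rows and row reduce.
R2 ← R2 − (7/5)·R1: [0, -38/5, -4/5, -67/5]
R3 ← R3 − (1/5)·R1: [0, -4/5, 8/5, 14/5]
R3 ← R3 − (2/19)·R2: [0, 0, 32/19, 80/19]
R4 ← R4 + (15/19)·R2: [0, 0, -164/19, -410/19]
R4 ← R4 + (41/8)·R3: [0, 0, 0, 0]
3 nonzero rows, so the 4 vectors span a space of dimension 3.
Since 3 < 4, the vectors are linearly dependent.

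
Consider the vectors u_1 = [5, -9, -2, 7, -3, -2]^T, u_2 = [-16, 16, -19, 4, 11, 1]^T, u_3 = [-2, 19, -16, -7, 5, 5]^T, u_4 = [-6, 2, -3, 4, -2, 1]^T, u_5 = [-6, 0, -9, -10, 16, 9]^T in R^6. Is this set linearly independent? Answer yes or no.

Form the matrix with these vectors as rows and row reduce.
R2 ← R2 + (16/5)·R1: [0, -64/5, -127/5, 132/5, 7/5, -27/5]
R3 ← R3 + (2/5)·R1: [0, 77/5, -84/5, -21/5, 19/5, 21/5]
R4 ← R4 + (6/5)·R1: [0, -44/5, -27/5, 62/5, -28/5, -7/5]
R5 ← R5 + (6/5)·R1: [0, -54/5, -57/5, -8/5, 62/5, 33/5]
R3 ← R3 + (77/64)·R2: [0, 0, -3031/64, 441/16, 351/64, -147/64]
R4 ← R4 − (11/16)·R2: [0, 0, 193/16, -23/4, -105/16, 37/16]
R5 ← R5 − (27/32)·R2: [0, 0, 321/32, -191/8, 359/32, 357/32]
R4 ← R4 + (772/3031)·R3: [0, 0, 0, 550/433, -15657/3031, 748/433]
R5 ← R5 + (642/3031)·R3: [0, 0, 0, -7810/433, 37525/3031, 4620/433]
R5 ← R5 + (71/5)·R4: [0, 0, 0, 0, -2134/35, 176/5]
5 nonzero rows, so the 5 vectors span a space of dimension 5.
Since 5 = 5, the vectors are linearly independent.

yes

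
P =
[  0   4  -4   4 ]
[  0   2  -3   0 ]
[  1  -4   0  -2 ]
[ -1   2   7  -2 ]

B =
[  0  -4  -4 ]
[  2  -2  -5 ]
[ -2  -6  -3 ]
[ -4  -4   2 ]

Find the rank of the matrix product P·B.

First compute PB:
[[  0,   0,   0],
 [ 10,  14,  -1],
 [  0,  12,  12],
 [ -2, -34, -31]]
Now row reduce the product.
Swap R1 ↔ R2
R4 ← R4 + (1/5)·R1: [0, -156/5, -156/5]
Swap R2 ↔ R3
R4 ← R4 + (13/5)·R2: [0, 0, 0]
2 nonzero rows, so rank(PB) = 2.

2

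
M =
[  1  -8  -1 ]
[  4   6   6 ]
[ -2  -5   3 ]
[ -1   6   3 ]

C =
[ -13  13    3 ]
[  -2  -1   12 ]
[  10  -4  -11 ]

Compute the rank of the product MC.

3

First compute MC:
[[ -7,  25, -82],
 [ -4,  22,  18],
 [ 66, -33, -99],
 [ 31, -31,  36]]
Now row reduce the product.
R2 ← R2 − (4/7)·R1: [0, 54/7, 454/7]
R3 ← R3 + (66/7)·R1: [0, 1419/7, -6105/7]
R4 ← R4 + (31/7)·R1: [0, 558/7, -2290/7]
R3 ← R3 − (473/18)·R2: [0, 0, -23188/9]
R4 ← R4 − (31/3)·R2: [0, 0, -2992/3]
R4 ← R4 − (12/31)·R3: [0, 0, 0]
3 nonzero rows, so rank(MC) = 3.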